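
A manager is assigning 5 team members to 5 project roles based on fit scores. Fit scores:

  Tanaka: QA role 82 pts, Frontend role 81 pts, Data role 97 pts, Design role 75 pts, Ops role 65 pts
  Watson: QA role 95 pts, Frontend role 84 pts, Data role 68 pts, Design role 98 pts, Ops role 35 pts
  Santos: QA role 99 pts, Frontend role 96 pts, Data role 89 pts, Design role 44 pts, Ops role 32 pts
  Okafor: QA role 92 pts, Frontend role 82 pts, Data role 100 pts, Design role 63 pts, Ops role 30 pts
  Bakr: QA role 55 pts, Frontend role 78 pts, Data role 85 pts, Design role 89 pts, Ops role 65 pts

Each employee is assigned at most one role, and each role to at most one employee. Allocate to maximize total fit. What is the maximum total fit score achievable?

Maximum total: 448 pts

This is the linear assignment problem.
Optimal: Tanaka→Data role (97 pts), Watson→Design role (98 pts), Santos→Frontend role (96 pts), Okafor→QA role (92 pts), Bakr→Ops role (65 pts) — total 97+98+96+92+65 = 448 pts.
Max-entry greedy (repeatedly take the single best remaining cell) gives 443 pts, worse by 5.
Next-best assignment: Tanaka→Ops role, Watson→QA role, Santos→Frontend role, Okafor→Data role, Bakr→Design role = 445 pts.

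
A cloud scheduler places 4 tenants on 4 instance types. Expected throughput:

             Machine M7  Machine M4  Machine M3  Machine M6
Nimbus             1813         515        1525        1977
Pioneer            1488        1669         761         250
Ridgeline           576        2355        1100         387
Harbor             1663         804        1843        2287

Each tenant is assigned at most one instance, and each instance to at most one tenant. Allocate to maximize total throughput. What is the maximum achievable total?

This is the linear assignment problem.
Optimal: Nimbus→Machine M6 (1977 ops/s), Pioneer→Machine M7 (1488 ops/s), Ridgeline→Machine M4 (2355 ops/s), Harbor→Machine M3 (1843 ops/s) — total 1977+1488+2355+1843 = 7663 ops/s.
Row-greedy (each tenant in turn takes its best remaining instance) gives 6409 ops/s, worse by 1254.
Next-best assignment: Nimbus→Machine M3, Pioneer→Machine M7, Ridgeline→Machine M4, Harbor→Machine M6 = 7655 ops/s.
Checked against all permutations: 7663 ops/s is optimal.

Max total: 7663 ops/s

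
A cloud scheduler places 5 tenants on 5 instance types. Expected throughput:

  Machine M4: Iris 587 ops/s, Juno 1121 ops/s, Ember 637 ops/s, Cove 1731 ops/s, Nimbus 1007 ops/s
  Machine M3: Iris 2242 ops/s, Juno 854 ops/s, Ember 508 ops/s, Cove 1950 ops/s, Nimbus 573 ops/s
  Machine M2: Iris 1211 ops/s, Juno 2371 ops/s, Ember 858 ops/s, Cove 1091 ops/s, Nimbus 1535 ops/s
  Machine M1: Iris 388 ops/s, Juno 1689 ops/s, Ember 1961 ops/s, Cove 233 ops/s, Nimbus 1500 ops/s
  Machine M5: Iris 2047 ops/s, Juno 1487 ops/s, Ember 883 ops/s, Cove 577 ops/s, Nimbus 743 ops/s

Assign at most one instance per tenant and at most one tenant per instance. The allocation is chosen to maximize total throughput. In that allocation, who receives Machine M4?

Nimbus receives Machine M4.

This is a one-to-one assignment (maximum-weight bipartite matching).
Optimal: Iris→Machine M5 (2047 ops/s), Juno→Machine M2 (2371 ops/s), Ember→Machine M1 (1961 ops/s), Cove→Machine M3 (1950 ops/s), Nimbus→Machine M4 (1007 ops/s) — total 2047+2371+1961+1950+1007 = 9336 ops/s.
Nimbus's own top instance is Machine M2 (1535 ops/s), but forcing Nimbus→Machine M2 and reassigning the rest optimally gives only 8956 ops/s — worse by 380.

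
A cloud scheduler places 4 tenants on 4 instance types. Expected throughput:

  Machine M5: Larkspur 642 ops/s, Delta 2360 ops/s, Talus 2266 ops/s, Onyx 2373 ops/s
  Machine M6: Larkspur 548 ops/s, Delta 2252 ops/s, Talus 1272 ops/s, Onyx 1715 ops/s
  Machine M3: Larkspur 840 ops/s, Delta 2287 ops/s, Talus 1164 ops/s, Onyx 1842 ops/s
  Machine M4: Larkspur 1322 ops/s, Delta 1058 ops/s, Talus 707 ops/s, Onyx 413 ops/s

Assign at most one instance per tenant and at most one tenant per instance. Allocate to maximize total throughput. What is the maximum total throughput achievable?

Max total: 7682 ops/s

Optimal: Larkspur→Machine M4 (1322 ops/s), Delta→Machine M6 (2252 ops/s), Talus→Machine M5 (2266 ops/s), Onyx→Machine M3 (1842 ops/s) — total 1322+2252+2266+1842 = 7682 ops/s.
Row-greedy (each tenant in turn takes its best remaining instance) gives 6796 ops/s, worse by 886.
Checked against all permutations: 7682 ops/s is optimal.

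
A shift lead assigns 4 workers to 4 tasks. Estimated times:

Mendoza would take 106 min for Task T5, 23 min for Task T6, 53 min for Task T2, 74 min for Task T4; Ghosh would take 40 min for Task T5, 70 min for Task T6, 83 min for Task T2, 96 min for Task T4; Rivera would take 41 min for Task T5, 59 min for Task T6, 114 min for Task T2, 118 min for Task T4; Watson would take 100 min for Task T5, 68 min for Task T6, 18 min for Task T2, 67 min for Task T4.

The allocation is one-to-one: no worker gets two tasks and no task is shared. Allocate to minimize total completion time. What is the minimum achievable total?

Optimal: Mendoza→Task T6 (23 min), Ghosh→Task T4 (96 min), Rivera→Task T5 (41 min), Watson→Task T2 (18 min) — total 23+96+41+18 = 178 min.
Column-greedy (each task in turn goes to its cheapest remaining worker) gives 199 min, worse by 21.
Next-best assignment: Mendoza→Task T4, Ghosh→Task T5, Rivera→Task T6, Watson→Task T2 = 191 min.

Minimum total: 178 min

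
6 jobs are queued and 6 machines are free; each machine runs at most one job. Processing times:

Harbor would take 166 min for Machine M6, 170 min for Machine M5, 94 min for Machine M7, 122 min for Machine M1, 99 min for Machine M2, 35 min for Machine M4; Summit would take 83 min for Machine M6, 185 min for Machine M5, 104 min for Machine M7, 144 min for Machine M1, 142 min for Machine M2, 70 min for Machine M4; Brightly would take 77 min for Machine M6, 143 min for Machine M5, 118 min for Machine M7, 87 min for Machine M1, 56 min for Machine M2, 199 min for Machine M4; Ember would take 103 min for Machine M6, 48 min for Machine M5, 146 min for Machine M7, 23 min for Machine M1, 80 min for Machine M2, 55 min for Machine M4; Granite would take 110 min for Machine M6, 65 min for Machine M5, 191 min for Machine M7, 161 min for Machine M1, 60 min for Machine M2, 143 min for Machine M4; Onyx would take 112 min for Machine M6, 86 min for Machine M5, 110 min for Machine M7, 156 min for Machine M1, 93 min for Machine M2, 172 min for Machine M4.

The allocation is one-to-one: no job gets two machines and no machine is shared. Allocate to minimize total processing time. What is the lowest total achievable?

Optimal: Harbor→Machine M4 (35 min), Summit→Machine M6 (83 min), Brightly→Machine M2 (56 min), Ember→Machine M1 (23 min), Granite→Machine M5 (65 min), Onyx→Machine M7 (110 min) — total 35+83+56+23+65+110 = 372 min.
Column-greedy (each machine in turn goes to its cheapest remaining job) gives 595 min, worse by 223.
Next-best assignment: Harbor→Machine M4, Summit→Machine M7, Brightly→Machine M6, Ember→Machine M1, Granite→Machine M2, Onyx→Machine M5 = 385 min.
No other one-to-one assignment undercuts 372 min.

Minimum total: 372 min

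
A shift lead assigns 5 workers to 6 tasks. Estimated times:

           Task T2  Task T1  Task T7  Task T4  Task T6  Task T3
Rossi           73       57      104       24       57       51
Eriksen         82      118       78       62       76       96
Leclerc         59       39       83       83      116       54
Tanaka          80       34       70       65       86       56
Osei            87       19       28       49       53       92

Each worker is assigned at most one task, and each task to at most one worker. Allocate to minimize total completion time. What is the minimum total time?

Min total: 216 min

Optimal: Rossi→Task T4 (24 min), Eriksen→Task T6 (76 min), Leclerc→Task T3 (54 min), Tanaka→Task T1 (34 min), Osei→Task T7 (28 min) — total 24+76+54+34+28 = 216 min.
Next-best assignment: Rossi→Task T4, Eriksen→Task T6, Leclerc→Task T2, Tanaka→Task T1, Osei→Task T7 = 221 min.
Swapping Rossi↔Eriksen (Rossi→Task T6 57 min, Eriksen→Task T4 62 min) adds 19.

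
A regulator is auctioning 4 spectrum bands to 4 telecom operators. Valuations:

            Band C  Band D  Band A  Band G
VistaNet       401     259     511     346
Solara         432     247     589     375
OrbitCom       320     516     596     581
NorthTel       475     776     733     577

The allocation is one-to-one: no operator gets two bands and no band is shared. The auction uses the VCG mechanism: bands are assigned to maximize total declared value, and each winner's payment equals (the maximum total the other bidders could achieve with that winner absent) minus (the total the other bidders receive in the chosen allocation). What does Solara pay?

Efficient allocation: VistaNet→Band C ($401M), Solara→Band A ($589M), OrbitCom→Band G ($581M), NorthTel→Band D ($776M); total welfare W = $2347M.
Solara receives Band A at value $589M, so the others get W − 589 = $1758M.
Without Solara: best allocation of the remaining 3 bidders over all 4 bands is VistaNet→Band A ($511M), OrbitCom→Band G ($581M), NorthTel→Band D ($776M), total $1868M.
VCG payment = (others' best without Solara) − (others' welfare with Solara) = 1868 − 1758 = $110M.

Solara pays $110M.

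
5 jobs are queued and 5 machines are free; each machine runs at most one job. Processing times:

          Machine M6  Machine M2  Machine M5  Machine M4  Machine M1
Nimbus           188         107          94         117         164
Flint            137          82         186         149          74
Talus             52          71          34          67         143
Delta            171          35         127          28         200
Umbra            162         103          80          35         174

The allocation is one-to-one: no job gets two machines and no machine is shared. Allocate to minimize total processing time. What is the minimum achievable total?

Minimum total: 290 min

This is a one-to-one assignment (minimum-cost bipartite matching).
Optimal: Nimbus→Machine M5 (94 min), Flint→Machine M1 (74 min), Talus→Machine M6 (52 min), Delta→Machine M2 (35 min), Umbra→Machine M4 (35 min) — total 94+74+52+35+35 = 290 min.
Column-greedy (each machine in turn goes to its cheapest remaining job) gives 358 min, worse by 68.
Next-best assignment: Nimbus→Machine M2, Flint→Machine M1, Talus→Machine M6, Delta→Machine M4, Umbra→Machine M5 = 341 min.
Swapping Flint↔Delta (Flint→Machine M2 82 min, Delta→Machine M1 200 min) adds 173.
No other one-to-one assignment undercuts 290 min.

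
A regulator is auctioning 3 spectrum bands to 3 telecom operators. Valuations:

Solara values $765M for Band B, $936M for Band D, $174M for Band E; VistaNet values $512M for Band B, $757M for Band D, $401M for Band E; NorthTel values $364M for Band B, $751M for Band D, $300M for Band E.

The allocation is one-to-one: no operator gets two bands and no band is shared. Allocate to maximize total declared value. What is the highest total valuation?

Max total: $1917M

This is a one-to-one assignment (maximum-weight bipartite matching).
Optimal: Solara→Band B ($765M), VistaNet→Band E ($401M), NorthTel→Band D ($751M) — total 765+401+751 = $1917M.
Max-entry greedy (repeatedly take the single best remaining cell) gives $1748M, worse by 169.
Next-best assignment: Solara→Band B, VistaNet→Band D, NorthTel→Band E = $1822M.
Checked against all permutations: $1917M is optimal.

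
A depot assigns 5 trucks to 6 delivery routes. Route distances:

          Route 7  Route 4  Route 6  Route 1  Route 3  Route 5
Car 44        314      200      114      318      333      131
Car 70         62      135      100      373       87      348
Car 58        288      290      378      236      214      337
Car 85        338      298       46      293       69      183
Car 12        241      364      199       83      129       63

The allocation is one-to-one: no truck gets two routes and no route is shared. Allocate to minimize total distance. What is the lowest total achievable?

Min total: 536 km

Optimal: Car 44→Route 5 (131 km), Car 70→Route 7 (62 km), Car 58→Route 3 (214 km), Car 85→Route 6 (46 km), Car 12→Route 1 (83 km) — total 131+62+214+46+83 = 536 km.
Row-greedy (each truck in turn takes its cheapest remaining route) gives 656 km, worse by 120.
Next-best assignment: Car 44→Route 6, Car 70→Route 7, Car 58→Route 1, Car 85→Route 3, Car 12→Route 5 = 544 km.
Checked against all permutations: 536 km is optimal.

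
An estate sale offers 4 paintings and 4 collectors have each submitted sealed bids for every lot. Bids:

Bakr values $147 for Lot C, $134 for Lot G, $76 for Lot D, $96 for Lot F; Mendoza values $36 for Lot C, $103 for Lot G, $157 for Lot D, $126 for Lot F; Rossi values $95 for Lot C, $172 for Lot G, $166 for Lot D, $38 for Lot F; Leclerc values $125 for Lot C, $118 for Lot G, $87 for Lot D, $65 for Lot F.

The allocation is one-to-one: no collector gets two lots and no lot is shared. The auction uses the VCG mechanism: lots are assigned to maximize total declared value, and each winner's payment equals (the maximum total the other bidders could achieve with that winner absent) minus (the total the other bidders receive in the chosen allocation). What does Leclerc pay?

Leclerc pays $37.

Efficient allocation: Bakr→Lot C ($147), Mendoza→Lot F ($126), Rossi→Lot D ($166), Leclerc→Lot G ($118); total welfare W = $557.
Leclerc receives Lot G at value $118, so the others get W − 118 = $439.
Without Leclerc: best allocation of the remaining 3 bidders over all 4 lots is Bakr→Lot C ($147), Mendoza→Lot D ($157), Rossi→Lot G ($172), total $476.
VCG payment = (others' best without Leclerc) − (others' welfare with Leclerc) = 476 − 439 = $37.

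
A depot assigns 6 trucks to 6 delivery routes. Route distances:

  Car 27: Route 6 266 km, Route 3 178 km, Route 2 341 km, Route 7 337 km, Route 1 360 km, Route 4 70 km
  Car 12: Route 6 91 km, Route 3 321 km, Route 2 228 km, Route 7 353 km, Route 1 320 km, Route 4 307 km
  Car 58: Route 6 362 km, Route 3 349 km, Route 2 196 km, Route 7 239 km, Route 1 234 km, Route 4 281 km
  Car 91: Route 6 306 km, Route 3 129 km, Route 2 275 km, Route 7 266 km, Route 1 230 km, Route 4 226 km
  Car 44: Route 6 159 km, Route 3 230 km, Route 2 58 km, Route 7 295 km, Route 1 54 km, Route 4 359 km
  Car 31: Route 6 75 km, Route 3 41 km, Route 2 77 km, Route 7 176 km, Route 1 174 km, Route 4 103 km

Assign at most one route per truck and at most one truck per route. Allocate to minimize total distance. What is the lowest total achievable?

Treat this as an assignment problem: match each truck to one route.
Optimal: Car 27→Route 4 (70 km), Car 12→Route 6 (91 km), Car 58→Route 7 (239 km), Car 91→Route 3 (129 km), Car 44→Route 1 (54 km), Car 31→Route 2 (77 km) — total 70+91+239+129+54+77 = 660 km.
Min-entry greedy (repeatedly take the single cheapest remaining cell) gives 718 km, worse by 58.
Next-best assignment: Car 27→Route 4, Car 12→Route 6, Car 58→Route 2, Car 91→Route 3, Car 44→Route 1, Car 31→Route 7 = 716 km.
Every other assignment is strictly worse.

Minimum total: 660 km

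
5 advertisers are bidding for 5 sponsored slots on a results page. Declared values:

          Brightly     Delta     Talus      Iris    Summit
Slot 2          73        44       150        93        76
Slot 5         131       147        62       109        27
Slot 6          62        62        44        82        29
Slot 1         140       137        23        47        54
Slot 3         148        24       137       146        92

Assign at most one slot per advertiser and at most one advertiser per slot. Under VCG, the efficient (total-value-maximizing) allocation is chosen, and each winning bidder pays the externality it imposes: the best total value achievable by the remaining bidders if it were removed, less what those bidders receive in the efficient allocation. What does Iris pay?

Efficient allocation: Brightly→Slot 1 ($140), Delta→Slot 5 ($147), Talus→Slot 2 ($150), Iris→Slot 3 ($146), Summit→Slot 6 ($29); total welfare W = $612.
Iris receives Slot 3 at value $146, so the others get W − 146 = $466.
Without Iris: best allocation of the remaining 4 bidders over all 5 slots is Brightly→Slot 1 ($140), Delta→Slot 5 ($147), Talus→Slot 2 ($150), Summit→Slot 3 ($92), total $529.
VCG payment = (others' best without Iris) − (others' welfare with Iris) = 529 − 466 = $63.

Iris pays $63.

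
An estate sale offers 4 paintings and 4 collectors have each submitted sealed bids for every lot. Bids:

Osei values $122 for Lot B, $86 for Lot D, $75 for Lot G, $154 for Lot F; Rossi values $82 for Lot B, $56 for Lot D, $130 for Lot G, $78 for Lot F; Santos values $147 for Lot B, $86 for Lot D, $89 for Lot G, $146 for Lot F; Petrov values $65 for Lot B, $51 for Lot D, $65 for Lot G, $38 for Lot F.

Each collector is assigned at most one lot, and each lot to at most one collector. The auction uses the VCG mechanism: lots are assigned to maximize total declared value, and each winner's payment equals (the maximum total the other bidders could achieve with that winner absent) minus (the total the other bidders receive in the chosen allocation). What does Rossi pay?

Rossi pays $14.

Efficient allocation: Osei→Lot F ($154), Rossi→Lot G ($130), Santos→Lot B ($147), Petrov→Lot D ($51); total welfare W = $482.
Rossi receives Lot G at value $130, so the others get W − 130 = $352.
Without Rossi: best allocation of the remaining 3 bidders over all 4 lots is Osei→Lot F ($154), Santos→Lot B ($147), Petrov→Lot G ($65), total $366.
VCG payment = (others' best without Rossi) − (others' welfare with Rossi) = 366 − 352 = $14.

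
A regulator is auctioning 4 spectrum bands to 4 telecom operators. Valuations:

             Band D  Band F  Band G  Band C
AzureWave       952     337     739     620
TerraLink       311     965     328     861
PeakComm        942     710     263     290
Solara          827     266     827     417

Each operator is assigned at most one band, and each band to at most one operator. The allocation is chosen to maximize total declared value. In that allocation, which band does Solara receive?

Optimal: AzureWave→Band C ($620M), TerraLink→Band F ($965M), PeakComm→Band D ($942M), Solara→Band G ($827M) — total 620+965+942+827 = $3354M.
Column-greedy (each band in turn goes to its best remaining operator) gives $3034M, worse by 320.
Next-best assignment: AzureWave→Band D, TerraLink→Band C, PeakComm→Band F, Solara→Band G = $3350M.
Solara's own top band is Band D ($827M), but forcing Solara→Band D and reassigning the rest optimally gives only $3137M — worse by 217.

Solara receives Band G.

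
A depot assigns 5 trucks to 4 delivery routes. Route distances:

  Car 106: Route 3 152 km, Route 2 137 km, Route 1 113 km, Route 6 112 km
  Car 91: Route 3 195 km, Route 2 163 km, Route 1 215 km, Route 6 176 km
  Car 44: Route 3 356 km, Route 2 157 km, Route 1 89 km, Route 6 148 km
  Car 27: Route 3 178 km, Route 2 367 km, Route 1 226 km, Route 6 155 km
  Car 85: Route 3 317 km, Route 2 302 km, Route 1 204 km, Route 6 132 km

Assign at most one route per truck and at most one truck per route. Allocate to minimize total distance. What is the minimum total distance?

Min total: 536 km

Optimal: Car 106→Route 3 (152 km), Car 91→Route 2 (163 km), Car 44→Route 1 (89 km), Car 85→Route 6 (132 km) — total 152+163+89+132 = 536 km.
Row-greedy (each truck in turn takes its cheapest remaining route) gives 542 km, worse by 6.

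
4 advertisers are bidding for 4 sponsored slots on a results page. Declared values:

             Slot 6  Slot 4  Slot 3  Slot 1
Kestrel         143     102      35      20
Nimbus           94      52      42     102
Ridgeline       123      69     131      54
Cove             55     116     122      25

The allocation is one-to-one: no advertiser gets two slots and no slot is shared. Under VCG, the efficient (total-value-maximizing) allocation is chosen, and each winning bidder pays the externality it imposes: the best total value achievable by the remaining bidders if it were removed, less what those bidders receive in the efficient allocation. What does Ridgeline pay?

Ridgeline pays $6.

Efficient allocation: Kestrel→Slot 6 ($143), Nimbus→Slot 1 ($102), Ridgeline→Slot 3 ($131), Cove→Slot 4 ($116); total welfare W = $492.
Ridgeline receives Slot 3 at value $131, so the others get W − 131 = $361.
Without Ridgeline: best allocation of the remaining 3 bidders over all 4 slots is Kestrel→Slot 6 ($143), Nimbus→Slot 1 ($102), Cove→Slot 3 ($122), total $367.
VCG payment = (others' best without Ridgeline) − (others' welfare with Ridgeline) = 367 − 361 = $6.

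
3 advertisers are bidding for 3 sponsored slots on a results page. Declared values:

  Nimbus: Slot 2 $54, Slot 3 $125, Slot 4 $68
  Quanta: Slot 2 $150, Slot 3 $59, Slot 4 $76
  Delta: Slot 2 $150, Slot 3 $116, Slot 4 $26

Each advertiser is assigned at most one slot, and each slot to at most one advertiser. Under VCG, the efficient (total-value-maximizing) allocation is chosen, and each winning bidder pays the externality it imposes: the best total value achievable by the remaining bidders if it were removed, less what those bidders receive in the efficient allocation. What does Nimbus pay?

Nimbus pays $40.

Efficient allocation: Nimbus→Slot 3 ($125), Quanta→Slot 4 ($76), Delta→Slot 2 ($150); total welfare W = $351.
Nimbus receives Slot 3 at value $125, so the others get W − 125 = $226.
Without Nimbus: best allocation of the remaining 2 bidders over all 3 slots is Quanta→Slot 2 ($150), Delta→Slot 3 ($116), total $266.
VCG payment = (others' best without Nimbus) − (others' welfare with Nimbus) = 266 − 226 = $40.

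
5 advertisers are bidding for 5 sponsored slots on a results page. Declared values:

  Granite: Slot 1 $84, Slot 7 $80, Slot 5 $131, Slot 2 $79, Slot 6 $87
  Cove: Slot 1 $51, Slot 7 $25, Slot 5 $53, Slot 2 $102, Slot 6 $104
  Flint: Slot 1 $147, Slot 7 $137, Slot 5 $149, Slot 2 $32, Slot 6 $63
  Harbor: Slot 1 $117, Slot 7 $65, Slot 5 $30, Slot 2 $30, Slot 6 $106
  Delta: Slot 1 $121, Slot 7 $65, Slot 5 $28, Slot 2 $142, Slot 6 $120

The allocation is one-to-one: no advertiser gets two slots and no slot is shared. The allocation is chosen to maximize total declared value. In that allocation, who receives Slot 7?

Flint receives Slot 7.

Optimal: Granite→Slot 5 ($131), Cove→Slot 6 ($104), Flint→Slot 7 ($137), Harbor→Slot 1 ($117), Delta→Slot 2 ($142) — total 131+104+137+117+142 = $631.
Column-greedy (each slot in turn goes to its best remaining advertiser) gives $528, worse by 103.
Next-best assignment: Granite→Slot 5, Cove→Slot 2, Flint→Slot 7, Harbor→Slot 1, Delta→Slot 6 = $607.
No other one-to-one assignment exceeds $631.
Flint's own top slot is Slot 5 ($149), but forcing Flint→Slot 5 and reassigning the rest optimally gives only $592 — worse by 39.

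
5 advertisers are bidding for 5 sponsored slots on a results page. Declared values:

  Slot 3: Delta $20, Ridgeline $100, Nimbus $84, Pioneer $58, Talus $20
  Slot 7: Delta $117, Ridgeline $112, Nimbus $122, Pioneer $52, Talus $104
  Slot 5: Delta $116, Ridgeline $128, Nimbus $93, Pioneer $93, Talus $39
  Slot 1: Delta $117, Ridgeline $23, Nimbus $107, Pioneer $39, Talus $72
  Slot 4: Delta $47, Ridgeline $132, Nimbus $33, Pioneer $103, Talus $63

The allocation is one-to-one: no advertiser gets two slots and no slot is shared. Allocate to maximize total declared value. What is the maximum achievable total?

This is a one-to-one assignment (maximum-weight bipartite matching).
Optimal: Delta→Slot 1 ($117), Ridgeline→Slot 5 ($128), Nimbus→Slot 3 ($84), Pioneer→Slot 4 ($103), Talus→Slot 7 ($104) — total 117+128+84+103+104 = $536.
Column-greedy (each slot in turn goes to its best remaining advertiser) gives $513, worse by 23.
Next-best assignment: Delta→Slot 5, Ridgeline→Slot 3, Nimbus→Slot 1, Pioneer→Slot 4, Talus→Slot 7 = $530.

Max total: $536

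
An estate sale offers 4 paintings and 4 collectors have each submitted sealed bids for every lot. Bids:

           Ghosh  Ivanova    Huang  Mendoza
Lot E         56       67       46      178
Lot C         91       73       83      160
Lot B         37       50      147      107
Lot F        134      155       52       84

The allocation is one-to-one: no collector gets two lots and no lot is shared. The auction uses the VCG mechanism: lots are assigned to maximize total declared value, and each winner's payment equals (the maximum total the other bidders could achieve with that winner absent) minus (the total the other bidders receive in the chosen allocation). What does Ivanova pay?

Efficient allocation: Ghosh→Lot C ($91), Ivanova→Lot F ($155), Huang→Lot B ($147), Mendoza→Lot E ($178); total welfare W = $571.
Ivanova receives Lot F at value $155, so the others get W − 155 = $416.
Without Ivanova: best allocation of the remaining 3 bidders over all 4 lots is Ghosh→Lot F ($134), Huang→Lot B ($147), Mendoza→Lot E ($178), total $459.
VCG payment = (others' best without Ivanova) − (others' welfare with Ivanova) = 459 − 416 = $43.

Ivanova pays $43.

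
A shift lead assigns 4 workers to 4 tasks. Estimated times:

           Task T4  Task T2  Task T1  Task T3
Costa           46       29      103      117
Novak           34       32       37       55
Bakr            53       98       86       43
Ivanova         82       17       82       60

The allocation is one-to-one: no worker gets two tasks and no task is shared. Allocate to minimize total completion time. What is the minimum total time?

Minimum total: 143 min

Treat this as an assignment problem: match each worker to one task.
Optimal: Costa→Task T4 (46 min), Novak→Task T1 (37 min), Bakr→Task T3 (43 min), Ivanova→Task T2 (17 min) — total 46+37+43+17 = 143 min.
Min-entry greedy (repeatedly take the single cheapest remaining cell) gives 197 min, worse by 54.
Swapping Bakr↔Ivanova (Bakr→Task T2 98 min, Ivanova→Task T3 60 min) adds 98.
No other one-to-one assignment undercuts 143 min.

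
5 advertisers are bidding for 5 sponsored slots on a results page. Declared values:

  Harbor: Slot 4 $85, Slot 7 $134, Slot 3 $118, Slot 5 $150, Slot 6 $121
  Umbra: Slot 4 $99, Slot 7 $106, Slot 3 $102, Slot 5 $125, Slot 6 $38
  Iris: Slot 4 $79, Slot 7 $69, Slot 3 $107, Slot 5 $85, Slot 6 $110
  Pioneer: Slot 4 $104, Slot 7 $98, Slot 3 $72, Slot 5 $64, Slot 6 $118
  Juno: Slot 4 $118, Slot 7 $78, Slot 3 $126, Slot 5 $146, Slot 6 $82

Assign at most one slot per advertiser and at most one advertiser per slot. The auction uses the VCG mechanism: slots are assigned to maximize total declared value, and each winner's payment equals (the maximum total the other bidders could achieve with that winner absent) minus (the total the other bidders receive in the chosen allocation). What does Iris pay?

Iris pays $6.

Efficient allocation: Harbor→Slot 7 ($134), Umbra→Slot 4 ($99), Iris→Slot 3 ($107), Pioneer→Slot 6 ($118), Juno→Slot 5 ($146); total welfare W = $604.
Iris receives Slot 3 at value $107, so the others get W − 107 = $497.
Without Iris: best allocation of the remaining 4 bidders over all 5 slots is Harbor→Slot 7 ($134), Umbra→Slot 5 ($125), Pioneer→Slot 6 ($118), Juno→Slot 3 ($126), total $503.
VCG payment = (others' best without Iris) − (others' welfare with Iris) = 503 − 497 = $6.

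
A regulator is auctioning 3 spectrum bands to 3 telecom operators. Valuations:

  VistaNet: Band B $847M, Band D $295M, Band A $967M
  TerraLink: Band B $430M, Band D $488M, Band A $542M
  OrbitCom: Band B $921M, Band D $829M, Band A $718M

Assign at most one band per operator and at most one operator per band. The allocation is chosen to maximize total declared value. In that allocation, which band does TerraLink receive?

TerraLink receives Band D.

Optimal: VistaNet→Band A ($967M), TerraLink→Band D ($488M), OrbitCom→Band B ($921M) — total 967+488+921 = $2376M.
TerraLink's own top band is Band A ($542M), but forcing TerraLink→Band A and reassigning the rest optimally gives only $2218M — worse by 158.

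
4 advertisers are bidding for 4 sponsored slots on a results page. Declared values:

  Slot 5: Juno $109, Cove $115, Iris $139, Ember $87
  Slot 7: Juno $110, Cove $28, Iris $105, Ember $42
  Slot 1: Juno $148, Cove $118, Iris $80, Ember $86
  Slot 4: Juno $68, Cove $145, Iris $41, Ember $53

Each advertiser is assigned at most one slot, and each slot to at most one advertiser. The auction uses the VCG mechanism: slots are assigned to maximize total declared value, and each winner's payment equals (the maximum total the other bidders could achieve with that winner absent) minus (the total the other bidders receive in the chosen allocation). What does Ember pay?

Ember pays $34.

Efficient allocation: Juno→Slot 1 ($148), Cove→Slot 4 ($145), Iris→Slot 7 ($105), Ember→Slot 5 ($87); total welfare W = $485.
Ember receives Slot 5 at value $87, so the others get W − 87 = $398.
Without Ember: best allocation of the remaining 3 bidders over all 4 slots is Juno→Slot 1 ($148), Cove→Slot 4 ($145), Iris→Slot 5 ($139), total $432.
VCG payment = (others' best without Ember) − (others' welfare with Ember) = 432 − 398 = $34.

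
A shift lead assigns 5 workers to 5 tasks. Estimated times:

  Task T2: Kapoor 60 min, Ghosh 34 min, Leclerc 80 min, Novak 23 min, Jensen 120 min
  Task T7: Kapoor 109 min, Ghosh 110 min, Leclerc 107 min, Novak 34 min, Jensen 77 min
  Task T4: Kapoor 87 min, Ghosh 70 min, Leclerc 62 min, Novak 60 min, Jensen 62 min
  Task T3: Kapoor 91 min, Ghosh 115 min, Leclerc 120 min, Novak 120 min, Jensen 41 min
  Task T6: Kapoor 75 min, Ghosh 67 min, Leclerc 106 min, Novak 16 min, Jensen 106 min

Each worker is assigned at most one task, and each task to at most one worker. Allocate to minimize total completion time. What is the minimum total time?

Optimal: Kapoor→Task T6 (75 min), Ghosh→Task T2 (34 min), Leclerc→Task T4 (62 min), Novak→Task T7 (34 min), Jensen→Task T3 (41 min) — total 75+34+62+34+41 = 246 min.
Min-entry greedy (repeatedly take the single cheapest remaining cell) gives 262 min, worse by 16.
Next-best assignment: Kapoor→Task T7, Ghosh→Task T2, Leclerc→Task T4, Novak→Task T6, Jensen→Task T3 = 262 min.
Swapping Jensen↔Leclerc (Jensen→Task T4 62 min, Leclerc→Task T3 120 min) adds 79.
Every other assignment is strictly worse.

Min total: 246 min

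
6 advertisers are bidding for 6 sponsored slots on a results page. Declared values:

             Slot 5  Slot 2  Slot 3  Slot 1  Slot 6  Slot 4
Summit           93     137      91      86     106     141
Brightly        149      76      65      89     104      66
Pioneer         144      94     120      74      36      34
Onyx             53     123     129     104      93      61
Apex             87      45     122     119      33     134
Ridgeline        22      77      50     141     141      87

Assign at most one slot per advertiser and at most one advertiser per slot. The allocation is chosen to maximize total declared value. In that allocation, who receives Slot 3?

Pioneer receives Slot 3.

This is a one-to-one assignment (maximum-weight bipartite matching).
Optimal: Summit→Slot 4 ($141), Brightly→Slot 5 ($149), Pioneer→Slot 3 ($120), Onyx→Slot 2 ($123), Apex→Slot 1 ($119), Ridgeline→Slot 6 ($141) — total 141+149+120+123+119+141 = $793.
Max-entry greedy (repeatedly take the single best remaining cell) gives $687, worse by 106.
Swapping Ridgeline↔Apex (Ridgeline→Slot 1 $141, Apex→Slot 6 $33) loses 86.
No other one-to-one assignment exceeds $793.
Pioneer's own top slot is Slot 5 ($144), but forcing Pioneer→Slot 5 and reassigning the rest optimally gives only $789 — worse by 4.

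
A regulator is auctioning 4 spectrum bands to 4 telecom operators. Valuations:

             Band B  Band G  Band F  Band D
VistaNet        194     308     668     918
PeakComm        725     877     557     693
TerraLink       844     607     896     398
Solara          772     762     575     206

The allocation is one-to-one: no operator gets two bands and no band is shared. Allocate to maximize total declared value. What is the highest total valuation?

This is the linear assignment problem.
Optimal: VistaNet→Band D ($918M), PeakComm→Band G ($877M), TerraLink→Band F ($896M), Solara→Band B ($772M) — total 918+877+896+772 = $3463M.
Next-best assignment: VistaNet→Band D, PeakComm→Band B, TerraLink→Band F, Solara→Band G = $3301M.

Maximum total: $3463M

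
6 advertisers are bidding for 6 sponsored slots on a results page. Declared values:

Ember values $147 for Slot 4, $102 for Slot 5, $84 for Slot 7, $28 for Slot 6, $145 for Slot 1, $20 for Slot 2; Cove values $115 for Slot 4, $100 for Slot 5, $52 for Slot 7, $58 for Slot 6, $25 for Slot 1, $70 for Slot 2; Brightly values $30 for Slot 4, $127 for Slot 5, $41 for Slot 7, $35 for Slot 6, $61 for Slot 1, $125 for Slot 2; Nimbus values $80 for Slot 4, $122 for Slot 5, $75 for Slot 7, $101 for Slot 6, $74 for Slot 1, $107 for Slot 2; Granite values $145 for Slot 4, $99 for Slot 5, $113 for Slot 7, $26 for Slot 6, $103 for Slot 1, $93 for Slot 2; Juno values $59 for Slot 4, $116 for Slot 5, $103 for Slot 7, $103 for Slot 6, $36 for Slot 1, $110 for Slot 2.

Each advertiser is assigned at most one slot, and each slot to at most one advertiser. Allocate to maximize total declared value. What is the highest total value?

Optimal: Ember→Slot 1 ($145), Cove→Slot 4 ($115), Brightly→Slot 2 ($125), Nimbus→Slot 5 ($122), Granite→Slot 7 ($113), Juno→Slot 6 ($103) — total 145+115+125+122+113+103 = $723.
Row-greedy (each advertiser in turn takes its best remaining slot) gives $622, worse by 101.
Next-best assignment: Ember→Slot 1, Cove→Slot 5, Brightly→Slot 2, Nimbus→Slot 6, Granite→Slot 4, Juno→Slot 7 = $719.
No other one-to-one assignment exceeds $723.

Maximum total: $723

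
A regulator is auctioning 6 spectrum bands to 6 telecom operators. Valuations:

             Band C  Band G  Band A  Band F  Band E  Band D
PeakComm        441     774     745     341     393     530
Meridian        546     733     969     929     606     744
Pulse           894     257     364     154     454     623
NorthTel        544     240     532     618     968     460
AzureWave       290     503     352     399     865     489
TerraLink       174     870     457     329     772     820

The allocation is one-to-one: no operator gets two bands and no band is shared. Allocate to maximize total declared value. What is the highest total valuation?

Maximum total: $4940M

This is the linear assignment problem.
Optimal: PeakComm→Band G ($774M), Meridian→Band A ($969M), Pulse→Band C ($894M), NorthTel→Band F ($618M), AzureWave→Band E ($865M), TerraLink→Band D ($820M) — total 774+969+894+618+865+820 = $4940M.
Max-entry greedy (repeatedly take the single best remaining cell) gives $4630M, worse by 310.
No other one-to-one assignment exceeds $4940M.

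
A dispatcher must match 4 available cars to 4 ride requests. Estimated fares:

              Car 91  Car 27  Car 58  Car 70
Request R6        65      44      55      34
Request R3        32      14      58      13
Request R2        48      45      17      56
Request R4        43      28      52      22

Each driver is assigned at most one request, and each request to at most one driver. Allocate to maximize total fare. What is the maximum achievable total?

Optimal: Car 91→Request R6 ($65), Car 27→Request R4 ($28), Car 58→Request R3 ($58), Car 70→Request R2 ($56) — total 65+28+58+56 = $207.
Row-greedy (each driver in turn takes its best remaining request) gives $190, worse by 17.

Max total: $207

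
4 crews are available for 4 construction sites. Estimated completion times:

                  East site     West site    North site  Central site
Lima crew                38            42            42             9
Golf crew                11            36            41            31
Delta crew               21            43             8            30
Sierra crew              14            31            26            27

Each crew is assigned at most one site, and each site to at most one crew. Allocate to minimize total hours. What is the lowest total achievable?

Optimal: Lima crew→Central site (9 hours), Golf crew→East site (11 hours), Delta crew→North site (8 hours), Sierra crew→West site (31 hours) — total 9+11+8+31 = 59 hours.
Checked against all permutations: 59 hours is optimal.

Min total: 59 hours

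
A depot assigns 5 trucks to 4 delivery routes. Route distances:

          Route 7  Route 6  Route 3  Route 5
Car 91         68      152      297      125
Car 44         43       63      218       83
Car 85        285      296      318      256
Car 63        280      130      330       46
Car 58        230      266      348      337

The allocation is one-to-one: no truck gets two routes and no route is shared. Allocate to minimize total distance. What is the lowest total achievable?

This is a one-to-one assignment (minimum-cost bipartite matching).
Optimal: Car 91→Route 7 (68 km), Car 44→Route 6 (63 km), Car 85→Route 3 (318 km), Car 63→Route 5 (46 km) — total 68+63+318+46 = 495 km.
Next-best assignment: Car 91→Route 7, Car 44→Route 6, Car 58→Route 3, Car 63→Route 5 = 525 km.
Swapping Car 44↔Car 85 (Car 44→Route 3 218 km, Car 85→Route 6 296 km) adds 133.

Min total: 495 km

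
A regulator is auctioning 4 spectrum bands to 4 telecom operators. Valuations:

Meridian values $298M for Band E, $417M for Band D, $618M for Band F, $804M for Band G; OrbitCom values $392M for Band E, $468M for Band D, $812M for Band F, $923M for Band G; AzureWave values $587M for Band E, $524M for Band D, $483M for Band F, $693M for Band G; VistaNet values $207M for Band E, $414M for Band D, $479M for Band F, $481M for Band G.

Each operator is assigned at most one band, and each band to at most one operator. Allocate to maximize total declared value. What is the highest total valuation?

Maximum total: $2617M

Optimal: Meridian→Band G ($804M), OrbitCom→Band F ($812M), AzureWave→Band E ($587M), VistaNet→Band D ($414M) — total 804+812+587+414 = $2617M.
Swapping Meridian↔AzureWave (Meridian→Band E $298M, AzureWave→Band G $693M) loses 400.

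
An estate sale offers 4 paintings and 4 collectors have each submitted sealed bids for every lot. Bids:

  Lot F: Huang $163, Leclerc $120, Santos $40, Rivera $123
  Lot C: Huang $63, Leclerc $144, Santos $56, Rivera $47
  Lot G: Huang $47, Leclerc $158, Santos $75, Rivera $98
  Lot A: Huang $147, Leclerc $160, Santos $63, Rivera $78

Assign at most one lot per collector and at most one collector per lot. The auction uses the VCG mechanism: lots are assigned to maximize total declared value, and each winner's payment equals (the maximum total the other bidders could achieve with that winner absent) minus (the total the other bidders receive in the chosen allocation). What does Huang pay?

Efficient allocation: Huang→Lot A ($147), Leclerc→Lot C ($144), Santos→Lot G ($75), Rivera→Lot F ($123); total welfare W = $489.
Huang receives Lot A at value $147, so the others get W − 147 = $342.
Without Huang: best allocation of the remaining 3 bidders over all 4 lots is Leclerc→Lot A ($160), Santos→Lot G ($75), Rivera→Lot F ($123), total $358.
VCG payment = (others' best without Huang) − (others' welfare with Huang) = 358 − 342 = $16.

Huang pays $16.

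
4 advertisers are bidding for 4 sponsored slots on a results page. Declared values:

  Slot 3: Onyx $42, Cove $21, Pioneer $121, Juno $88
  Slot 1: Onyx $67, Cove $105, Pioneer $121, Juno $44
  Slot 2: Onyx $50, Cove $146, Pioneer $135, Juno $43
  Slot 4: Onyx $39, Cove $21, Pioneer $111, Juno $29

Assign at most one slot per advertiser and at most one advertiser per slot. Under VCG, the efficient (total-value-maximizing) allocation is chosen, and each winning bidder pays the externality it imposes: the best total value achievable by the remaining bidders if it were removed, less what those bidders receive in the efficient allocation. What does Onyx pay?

Efficient allocation: Onyx→Slot 1 ($67), Cove→Slot 2 ($146), Pioneer→Slot 4 ($111), Juno→Slot 3 ($88); total welfare W = $412.
Onyx receives Slot 1 at value $67, so the others get W − 67 = $345.
Without Onyx: best allocation of the remaining 3 bidders over all 4 slots is Cove→Slot 2 ($146), Pioneer→Slot 1 ($121), Juno→Slot 3 ($88), total $355.
VCG payment = (others' best without Onyx) − (others' welfare with Onyx) = 355 − 345 = $10.

Onyx pays $10.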